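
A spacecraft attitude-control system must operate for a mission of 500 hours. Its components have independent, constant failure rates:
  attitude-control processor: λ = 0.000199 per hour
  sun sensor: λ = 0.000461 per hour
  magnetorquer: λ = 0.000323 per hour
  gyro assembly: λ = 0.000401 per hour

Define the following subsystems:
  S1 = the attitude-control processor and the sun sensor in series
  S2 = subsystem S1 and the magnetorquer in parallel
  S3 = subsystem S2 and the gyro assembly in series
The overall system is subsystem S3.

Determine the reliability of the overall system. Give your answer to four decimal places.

R(attitude-control processor) = exp(−0.000199 × 500) = 0.905290
R(sun sensor) = exp(−0.000461 × 500) = 0.794136
R(magnetorquer) = exp(−0.000323 × 500) = 0.850867
R(gyro assembly) = exp(−0.000401 × 500) = 0.818321
Series (attitude-control processor and sun sensor): 0.905290 × 0.794136 = 0.718923
Parallel ([0.718923] and magnetorquer): 1 − (1 − 0.718923)(1 − 0.850867) = 0.958082
Series ([0.958082] and gyro assembly): 0.958082 × 0.818321 = 0.7840

0.7840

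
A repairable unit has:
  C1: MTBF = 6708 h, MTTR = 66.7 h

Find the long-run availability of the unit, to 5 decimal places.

0.99015

A(C1) = MTBF/(MTBF+MTTR) = 6708/(6708+66.7) = 0.99015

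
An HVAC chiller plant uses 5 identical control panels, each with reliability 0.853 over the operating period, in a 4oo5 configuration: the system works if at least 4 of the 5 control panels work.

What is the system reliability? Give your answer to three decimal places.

R = Σ_{i=4}^{5} C(5,i) p^i (1−p)^{5−i} with p = 0.853
C(5,4)·0.853^4·0.147^1 = 0.38912
C(5,5)·0.853^5·0.147^0 = 0.45159
Sum = 0.841

0.841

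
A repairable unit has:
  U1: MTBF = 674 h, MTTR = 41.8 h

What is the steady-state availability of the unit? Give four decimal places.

A(U1) = MTBF/(MTBF+MTTR) = 674/(674+41.8) = 0.9416

0.9416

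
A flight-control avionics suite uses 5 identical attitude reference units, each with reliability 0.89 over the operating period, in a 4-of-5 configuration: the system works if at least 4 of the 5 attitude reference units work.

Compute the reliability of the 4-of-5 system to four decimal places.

R = Σ_{i=4}^{5} C(5,i) p^i (1−p)^{5−i} with p = 0.89
C(5,4)·0.89^4·0.11^1 = 0.345082
C(5,5)·0.89^5·0.11^0 = 0.558406
Sum = 0.9035

0.9035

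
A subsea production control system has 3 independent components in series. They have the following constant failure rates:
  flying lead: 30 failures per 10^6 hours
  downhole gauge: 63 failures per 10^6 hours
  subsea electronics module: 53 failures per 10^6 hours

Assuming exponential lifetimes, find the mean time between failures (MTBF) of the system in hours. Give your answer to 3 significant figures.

Series of exponential components: λ_sys = Σ λ_i
λ_sys = 0.000030 + 0.000063 + 0.000053 = 1.4600e-04 /h
MTBF = 1 / λ_sys = 6850 h

6850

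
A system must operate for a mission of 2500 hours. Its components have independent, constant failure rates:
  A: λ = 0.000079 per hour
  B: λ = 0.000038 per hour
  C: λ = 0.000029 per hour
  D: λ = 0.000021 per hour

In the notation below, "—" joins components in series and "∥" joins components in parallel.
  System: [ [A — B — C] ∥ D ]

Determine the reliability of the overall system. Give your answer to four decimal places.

R(A) = exp(−0.000079 × 2500) = 0.820780
R(B) = exp(−0.000038 × 2500) = 0.909373
R(C) = exp(−0.000029 × 2500) = 0.930066
R(D) = exp(−0.000021 × 2500) = 0.948854
Series (A, B, and C): 0.820780 × 0.909373 × 0.930066 = 0.694197
Parallel ([0.694197] and D): 1 − (1 − 0.694197)(1 − 0.948854) = 0.9844

0.9844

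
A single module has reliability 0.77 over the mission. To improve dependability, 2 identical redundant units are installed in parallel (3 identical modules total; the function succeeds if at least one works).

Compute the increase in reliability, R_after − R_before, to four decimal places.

0.2178

R_before = 0.77
R_after = 1 − (1 − 0.77)^3 = 0.9878
ΔR = 0.9878 − 0.77 = 0.2178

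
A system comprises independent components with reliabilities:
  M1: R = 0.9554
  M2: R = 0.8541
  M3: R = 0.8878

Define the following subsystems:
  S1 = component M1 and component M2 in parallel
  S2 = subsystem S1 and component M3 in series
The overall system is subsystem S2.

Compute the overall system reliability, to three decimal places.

Parallel (M1 and M2): 1 − (1 − 0.95540)(1 − 0.85410) = 0.99349
Series ([0.99349] and M3): 0.99349 × 0.88780 = 0.882

0.882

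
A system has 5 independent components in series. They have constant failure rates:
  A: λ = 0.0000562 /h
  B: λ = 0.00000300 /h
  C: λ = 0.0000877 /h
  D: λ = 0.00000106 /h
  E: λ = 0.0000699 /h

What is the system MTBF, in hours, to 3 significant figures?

4590

Series of exponential components: λ_sys = Σ λ_i
λ_sys = 0.0000562 + 0.00000300 + 0.0000877 + 0.00000106 + 0.0000699 = 2.1786e-04 /h
MTBF = 1 / λ_sys = 4590 h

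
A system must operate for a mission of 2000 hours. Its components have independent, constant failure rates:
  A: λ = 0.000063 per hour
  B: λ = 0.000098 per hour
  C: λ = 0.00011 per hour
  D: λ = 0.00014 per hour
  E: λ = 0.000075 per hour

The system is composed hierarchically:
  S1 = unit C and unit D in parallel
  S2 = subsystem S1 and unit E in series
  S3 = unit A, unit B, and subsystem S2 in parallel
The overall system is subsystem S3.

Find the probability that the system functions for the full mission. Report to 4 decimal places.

0.9962

R(A) = exp(−0.000063 × 2000) = 0.881615
R(B) = exp(−0.000098 × 2000) = 0.822012
R(C) = exp(−0.00011 × 2000) = 0.802519
R(D) = exp(−0.00014 × 2000) = 0.755784
R(E) = exp(−0.000075 × 2000) = 0.860708
Parallel (C and D): 1 − (1 − 0.802519)(1 − 0.755784) = 0.951772
Series ([0.951772] and E): 0.951772 × 0.860708 = 0.819198
Parallel (A, B, and [0.819198]): 1 − (1 − 0.881615)(1 − 0.822012)(1 − 0.819198) = 0.9962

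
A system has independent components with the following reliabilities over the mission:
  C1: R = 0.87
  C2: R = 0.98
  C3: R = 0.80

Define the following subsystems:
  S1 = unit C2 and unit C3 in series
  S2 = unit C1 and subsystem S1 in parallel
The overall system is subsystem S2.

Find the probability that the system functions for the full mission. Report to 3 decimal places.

Series (C2 and C3): 0.98000 × 0.80000 = 0.78400
Parallel (C1 and [0.78400]): 1 − (1 − 0.87000)(1 − 0.78400) = 0.972

0.972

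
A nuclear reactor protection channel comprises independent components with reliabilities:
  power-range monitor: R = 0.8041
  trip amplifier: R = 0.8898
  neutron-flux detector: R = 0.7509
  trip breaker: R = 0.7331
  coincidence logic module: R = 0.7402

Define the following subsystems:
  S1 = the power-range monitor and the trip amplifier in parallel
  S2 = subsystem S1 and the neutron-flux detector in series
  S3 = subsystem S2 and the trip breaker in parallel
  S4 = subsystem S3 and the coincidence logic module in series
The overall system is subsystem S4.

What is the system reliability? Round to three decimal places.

Parallel (power-range monitor and trip amplifier): 1 − (1 − 0.80410)(1 − 0.88980) = 0.97841
Series ([0.97841] and neutron-flux detector): 0.97841 × 0.75090 = 0.73469
Parallel ([0.73469] and trip breaker): 1 − (1 − 0.73469)(1 − 0.73310) = 0.92919
Series ([0.92919] and coincidence logic module): 0.92919 × 0.74020 = 0.688

0.688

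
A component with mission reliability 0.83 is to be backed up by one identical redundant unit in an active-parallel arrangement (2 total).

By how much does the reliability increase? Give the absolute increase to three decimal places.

0.141

R_before = 0.83
R_after = 1 − (1 − 0.83)^2 = 0.971
ΔR = 0.971 − 0.83 = 0.141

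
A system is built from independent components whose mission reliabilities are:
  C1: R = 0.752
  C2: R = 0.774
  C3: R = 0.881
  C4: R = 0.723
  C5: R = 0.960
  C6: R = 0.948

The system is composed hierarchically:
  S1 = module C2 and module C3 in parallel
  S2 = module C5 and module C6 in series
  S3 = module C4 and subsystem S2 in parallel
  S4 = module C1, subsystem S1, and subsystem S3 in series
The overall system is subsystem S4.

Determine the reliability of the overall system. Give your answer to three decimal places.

0.714

Parallel (C2 and C3): 1 − (1 − 0.77400)(1 − 0.88100) = 0.97311
Series (C5 and C6): 0.96000 × 0.94800 = 0.91008
Parallel (C4 and [0.91008]): 1 − (1 − 0.72300)(1 − 0.91008) = 0.97509
Series (C1, [0.97311], and [0.97509]): 0.75200 × 0.97311 × 0.97509 = 0.714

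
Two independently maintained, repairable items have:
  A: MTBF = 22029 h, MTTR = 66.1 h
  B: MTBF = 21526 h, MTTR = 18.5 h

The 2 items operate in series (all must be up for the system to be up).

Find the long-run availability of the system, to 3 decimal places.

A(A) = MTBF/(MTBF+MTTR) = 22029/(22029+66.1) = 0.997008
A(B) = MTBF/(MTBF+MTTR) = 21526/(21526+18.5) = 0.999141
Series availability: 0.997008 × 0.999141 = 0.996

0.996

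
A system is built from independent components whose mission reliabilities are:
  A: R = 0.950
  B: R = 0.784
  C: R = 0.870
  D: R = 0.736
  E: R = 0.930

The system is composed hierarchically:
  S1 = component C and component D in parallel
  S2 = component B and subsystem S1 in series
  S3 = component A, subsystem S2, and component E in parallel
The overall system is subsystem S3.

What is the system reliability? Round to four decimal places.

Parallel (C and D): 1 − (1 − 0.870000)(1 − 0.736000) = 0.965680
Series (B and [0.965680]): 0.784000 × 0.965680 = 0.757093
Parallel (A, [0.757093], and E): 1 − (1 − 0.950000)(1 − 0.757093)(1 − 0.930000) = 0.9991

0.9991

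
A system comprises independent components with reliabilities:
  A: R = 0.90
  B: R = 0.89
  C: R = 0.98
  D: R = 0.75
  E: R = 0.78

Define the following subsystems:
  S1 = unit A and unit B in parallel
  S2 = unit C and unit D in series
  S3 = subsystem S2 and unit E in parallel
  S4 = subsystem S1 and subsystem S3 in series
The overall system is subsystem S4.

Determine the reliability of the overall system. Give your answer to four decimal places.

0.9313

Parallel (A and B): 1 − (1 − 0.900000)(1 − 0.890000) = 0.989000
Series (C and D): 0.980000 × 0.750000 = 0.735000
Parallel ([0.735000] and E): 1 − (1 − 0.735000)(1 − 0.780000) = 0.941700
Series ([0.989000] and [0.941700]): 0.989000 × 0.941700 = 0.9313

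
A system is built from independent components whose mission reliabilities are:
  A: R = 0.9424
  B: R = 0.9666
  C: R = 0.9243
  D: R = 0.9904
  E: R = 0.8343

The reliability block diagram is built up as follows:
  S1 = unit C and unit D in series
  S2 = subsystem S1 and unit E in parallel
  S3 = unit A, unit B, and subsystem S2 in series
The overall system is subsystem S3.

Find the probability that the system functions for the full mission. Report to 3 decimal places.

0.898

Series (C and D): 0.92430 × 0.99040 = 0.91543
Parallel ([0.91543] and E): 1 − (1 − 0.91543)(1 − 0.83430) = 0.98599
Series (A, B, and [0.98599]): 0.94240 × 0.96660 × 0.98599 = 0.898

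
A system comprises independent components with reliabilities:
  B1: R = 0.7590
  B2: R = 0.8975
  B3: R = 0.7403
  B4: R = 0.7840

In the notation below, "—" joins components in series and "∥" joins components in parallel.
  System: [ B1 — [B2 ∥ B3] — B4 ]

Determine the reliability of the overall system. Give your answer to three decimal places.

Parallel (B2 and B3): 1 − (1 − 0.89750)(1 − 0.74030) = 0.97338
Series (B1, [0.97338], and B4): 0.75900 × 0.97338 × 0.78400 = 0.579

0.579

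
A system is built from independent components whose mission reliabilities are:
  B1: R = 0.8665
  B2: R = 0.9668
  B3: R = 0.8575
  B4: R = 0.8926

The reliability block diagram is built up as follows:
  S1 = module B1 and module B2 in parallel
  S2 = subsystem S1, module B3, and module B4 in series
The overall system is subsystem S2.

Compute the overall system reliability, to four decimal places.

Parallel (B1 and B2): 1 − (1 − 0.866500)(1 − 0.966800) = 0.995568
Series ([0.995568], B3, and B4): 0.995568 × 0.857500 × 0.892600 = 0.7620

0.7620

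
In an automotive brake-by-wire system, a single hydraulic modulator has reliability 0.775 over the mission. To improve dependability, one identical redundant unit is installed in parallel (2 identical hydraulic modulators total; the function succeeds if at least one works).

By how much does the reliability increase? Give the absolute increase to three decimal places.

0.174

R_before = 0.775
R_after = 1 − (1 − 0.775)^2 = 0.949
ΔR = 0.949 − 0.775 = 0.174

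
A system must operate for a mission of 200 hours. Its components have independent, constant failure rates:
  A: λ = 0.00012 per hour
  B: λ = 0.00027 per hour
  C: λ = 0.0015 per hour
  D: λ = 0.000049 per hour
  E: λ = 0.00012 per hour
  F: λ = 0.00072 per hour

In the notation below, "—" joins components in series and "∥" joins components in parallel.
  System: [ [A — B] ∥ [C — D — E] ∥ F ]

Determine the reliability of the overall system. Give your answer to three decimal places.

0.997

R(A) = exp(−0.00012 × 200) = 0.97629
R(B) = exp(−0.00027 × 200) = 0.94743
R(C) = exp(−0.0015 × 200) = 0.74082
R(D) = exp(−0.000049 × 200) = 0.99025
R(E) = exp(−0.00012 × 200) = 0.97629
R(F) = exp(−0.00072 × 200) = 0.86589
Series (A and B): 0.97629 × 0.94743 = 0.92497
Series (C, D, and E): 0.74082 × 0.99025 × 0.97629 = 0.71620
Parallel ([0.92497], [0.71620], and F): 1 − (1 − 0.92497)(1 − 0.71620)(1 − 0.86589) = 0.997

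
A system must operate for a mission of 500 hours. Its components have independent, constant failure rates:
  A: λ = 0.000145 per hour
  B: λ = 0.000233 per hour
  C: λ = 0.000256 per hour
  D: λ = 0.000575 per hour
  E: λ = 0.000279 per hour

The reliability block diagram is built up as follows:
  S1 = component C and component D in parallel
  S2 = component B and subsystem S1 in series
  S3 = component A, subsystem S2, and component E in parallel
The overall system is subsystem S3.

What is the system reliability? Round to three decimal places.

R(A) = exp(−0.000145 × 500) = 0.93007
R(B) = exp(−0.000233 × 500) = 0.89003
R(C) = exp(−0.000256 × 500) = 0.87985
R(D) = exp(−0.000575 × 500) = 0.75014
R(E) = exp(−0.000279 × 500) = 0.86979
Parallel (C and D): 1 − (1 − 0.87985)(1 − 0.75014) = 0.96998
Series (B and [0.96998]): 0.89003 × 0.96998 = 0.86331
Parallel (A, [0.86331], and E): 1 − (1 − 0.93007)(1 − 0.86331)(1 − 0.86979) = 0.999

0.999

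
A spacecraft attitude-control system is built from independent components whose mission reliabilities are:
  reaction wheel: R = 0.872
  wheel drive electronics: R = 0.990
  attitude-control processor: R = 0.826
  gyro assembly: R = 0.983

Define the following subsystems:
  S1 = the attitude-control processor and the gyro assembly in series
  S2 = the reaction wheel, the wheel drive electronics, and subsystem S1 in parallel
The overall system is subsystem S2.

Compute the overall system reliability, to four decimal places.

Series (attitude-control processor and gyro assembly): 0.826000 × 0.983000 = 0.811958
Parallel (reaction wheel, wheel drive electronics, and [0.811958]): 1 − (1 − 0.872000)(1 − 0.990000)(1 − 0.811958) = 0.9998

0.9998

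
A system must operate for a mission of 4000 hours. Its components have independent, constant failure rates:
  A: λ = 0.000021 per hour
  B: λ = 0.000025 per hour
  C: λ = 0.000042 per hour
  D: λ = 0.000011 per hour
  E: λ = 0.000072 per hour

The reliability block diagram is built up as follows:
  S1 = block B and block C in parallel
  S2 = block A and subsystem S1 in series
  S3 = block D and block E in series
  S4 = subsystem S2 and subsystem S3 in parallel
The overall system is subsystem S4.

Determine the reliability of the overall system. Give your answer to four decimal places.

0.9734

R(A) = exp(−0.000021 × 4000) = 0.919431
R(B) = exp(−0.000025 × 4000) = 0.904837
R(C) = exp(−0.000042 × 4000) = 0.845354
R(D) = exp(−0.000011 × 4000) = 0.956954
R(E) = exp(−0.000072 × 4000) = 0.749762
Parallel (B and C): 1 − (1 − 0.904837)(1 − 0.845354) = 0.985283
Series (A and [0.985283]): 0.919431 × 0.985283 = 0.905900
Series (D and E): 0.956954 × 0.749762 = 0.717488
Parallel ([0.905900] and [0.717488]): 1 − (1 − 0.905900)(1 − 0.717488) = 0.9734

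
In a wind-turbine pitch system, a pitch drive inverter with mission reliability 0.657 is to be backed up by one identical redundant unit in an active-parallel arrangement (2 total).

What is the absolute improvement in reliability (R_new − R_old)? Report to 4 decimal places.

R_before = 0.657
R_after = 1 − (1 − 0.657)^2 = 0.8824
ΔR = 0.8824 − 0.657 = 0.2254

0.2254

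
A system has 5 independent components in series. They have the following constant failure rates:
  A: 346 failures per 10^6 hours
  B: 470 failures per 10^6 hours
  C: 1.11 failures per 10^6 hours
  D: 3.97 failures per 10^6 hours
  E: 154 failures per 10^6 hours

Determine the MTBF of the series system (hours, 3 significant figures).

Series of exponential components: λ_sys = Σ λ_i
λ_sys = 0.000346 + 0.000470 + 0.00000111 + 0.00000397 + 0.000154 = 9.7508e-04 /h
MTBF = 1 / λ_sys = 1030 h

1030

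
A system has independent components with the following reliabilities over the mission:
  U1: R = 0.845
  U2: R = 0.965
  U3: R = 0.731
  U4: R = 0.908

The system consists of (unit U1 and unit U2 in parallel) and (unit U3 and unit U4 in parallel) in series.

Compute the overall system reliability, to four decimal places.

0.9700

Parallel (U1 and U2): 1 − (1 − 0.845000)(1 − 0.965000) = 0.994575
Parallel (U3 and U4): 1 − (1 − 0.731000)(1 − 0.908000) = 0.975252
Series ([0.994575] and [0.975252]): 0.994575 × 0.975252 = 0.9700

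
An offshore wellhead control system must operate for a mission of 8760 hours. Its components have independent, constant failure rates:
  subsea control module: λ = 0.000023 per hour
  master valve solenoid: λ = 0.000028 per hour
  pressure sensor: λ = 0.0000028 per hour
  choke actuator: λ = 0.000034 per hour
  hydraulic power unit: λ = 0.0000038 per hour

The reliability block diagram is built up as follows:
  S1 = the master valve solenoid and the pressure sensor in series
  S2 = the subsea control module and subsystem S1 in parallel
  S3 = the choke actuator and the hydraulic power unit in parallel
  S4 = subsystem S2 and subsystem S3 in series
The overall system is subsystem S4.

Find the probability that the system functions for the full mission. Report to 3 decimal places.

0.949

R(subsea control module) = exp(−0.000023 × 8760) = 0.81752
R(master valve solenoid) = exp(−0.000028 × 8760) = 0.78249
R(pressure sensor) = exp(−0.0000028 × 8760) = 0.97577
R(choke actuator) = exp(−0.000034 × 8760) = 0.74242
R(hydraulic power unit) = exp(−0.0000038 × 8760) = 0.96726
Series (master valve solenoid and pressure sensor): 0.78249 × 0.97577 = 0.76353
Parallel (subsea control module and [0.76353]): 1 − (1 − 0.81752)(1 − 0.76353) = 0.95685
Parallel (choke actuator and hydraulic power unit): 1 − (1 − 0.74242)(1 − 0.96726) = 0.99157
Series ([0.95685] and [0.99157]): 0.95685 × 0.99157 = 0.949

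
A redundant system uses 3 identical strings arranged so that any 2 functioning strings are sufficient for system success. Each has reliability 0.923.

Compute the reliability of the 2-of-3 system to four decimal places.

R = Σ_{i=2}^{3} C(3,i) p^i (1−p)^{3−i} with p = 0.923
C(3,2)·0.923^2·0.077^1 = 0.196796
C(3,3)·0.923^3·0.077^0 = 0.786330
Sum = 0.9831

0.9831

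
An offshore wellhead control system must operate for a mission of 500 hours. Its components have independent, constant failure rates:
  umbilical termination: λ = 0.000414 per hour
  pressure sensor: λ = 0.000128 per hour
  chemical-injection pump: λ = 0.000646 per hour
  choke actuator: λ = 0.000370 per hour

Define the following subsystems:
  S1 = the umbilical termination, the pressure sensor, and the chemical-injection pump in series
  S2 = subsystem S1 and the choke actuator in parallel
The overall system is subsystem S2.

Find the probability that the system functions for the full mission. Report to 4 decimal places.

0.9244

R(umbilical termination) = exp(−0.000414 × 500) = 0.813020
R(pressure sensor) = exp(−0.000128 × 500) = 0.938005
R(chemical-injection pump) = exp(−0.000646 × 500) = 0.723974
R(choke actuator) = exp(−0.000370 × 500) = 0.831104
Series (umbilical termination, pressure sensor, and chemical-injection pump): 0.813020 × 0.938005 × 0.723974 = 0.552115
Parallel ([0.552115] and choke actuator): 1 − (1 − 0.552115)(1 − 0.831104) = 0.9244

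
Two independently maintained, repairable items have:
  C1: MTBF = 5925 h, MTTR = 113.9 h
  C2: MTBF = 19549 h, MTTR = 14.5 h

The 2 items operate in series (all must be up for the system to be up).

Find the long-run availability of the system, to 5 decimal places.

0.98041

A(C1) = MTBF/(MTBF+MTTR) = 5925/(5925+113.9) = 0.981139
A(C2) = MTBF/(MTBF+MTTR) = 19549/(19549+14.5) = 0.999259
Series availability: 0.981139 × 0.999259 = 0.98041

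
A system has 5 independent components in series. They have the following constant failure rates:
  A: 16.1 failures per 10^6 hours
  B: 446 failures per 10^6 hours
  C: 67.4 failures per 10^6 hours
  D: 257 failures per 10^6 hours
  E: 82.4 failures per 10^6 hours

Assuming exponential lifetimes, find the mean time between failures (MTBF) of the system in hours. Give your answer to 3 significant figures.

Series of exponential components: λ_sys = Σ λ_i
λ_sys = 0.0000161 + 0.000446 + 0.0000674 + 0.000257 + 0.0000824 = 8.6890e-04 /h
MTBF = 1 / λ_sys = 1150 h

1150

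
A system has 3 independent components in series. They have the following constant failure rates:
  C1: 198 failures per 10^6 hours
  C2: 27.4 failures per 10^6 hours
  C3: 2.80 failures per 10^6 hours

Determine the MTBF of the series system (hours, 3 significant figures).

4380

Series of exponential components: λ_sys = Σ λ_i
λ_sys = 0.000198 + 0.0000274 + 0.00000280 = 2.2820e-04 /h
MTBF = 1 / λ_sys = 4380 h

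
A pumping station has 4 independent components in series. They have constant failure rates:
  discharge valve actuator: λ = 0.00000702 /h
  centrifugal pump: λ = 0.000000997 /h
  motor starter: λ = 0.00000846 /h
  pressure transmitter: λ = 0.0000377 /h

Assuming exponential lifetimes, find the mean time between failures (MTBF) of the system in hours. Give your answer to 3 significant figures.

Series of exponential components: λ_sys = Σ λ_i
λ_sys = 0.00000702 + 0.000000997 + 0.00000846 + 0.0000377 = 5.4177e-05 /h
MTBF = 1 / λ_sys = 18500 h

18500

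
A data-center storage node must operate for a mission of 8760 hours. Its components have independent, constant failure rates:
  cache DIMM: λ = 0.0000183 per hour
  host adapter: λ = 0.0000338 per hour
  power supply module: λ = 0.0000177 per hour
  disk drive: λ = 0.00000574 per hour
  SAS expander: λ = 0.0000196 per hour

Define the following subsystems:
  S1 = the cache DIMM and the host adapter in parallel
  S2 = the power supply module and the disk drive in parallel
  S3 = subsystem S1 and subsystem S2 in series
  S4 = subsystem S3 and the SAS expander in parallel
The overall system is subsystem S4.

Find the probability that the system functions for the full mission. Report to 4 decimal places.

R(cache DIMM) = exp(−0.0000183 × 8760) = 0.851881
R(host adapter) = exp(−0.0000338 × 8760) = 0.743722
R(power supply module) = exp(−0.0000177 × 8760) = 0.856371
R(disk drive) = exp(−0.00000574 × 8760) = 0.950961
R(SAS expander) = exp(−0.0000196 × 8760) = 0.842235
Parallel (cache DIMM and host adapter): 1 − (1 − 0.851881)(1 − 0.743722) = 0.962040
Parallel (power supply module and disk drive): 1 − (1 − 0.856371)(1 − 0.950961) = 0.992957
Series ([0.962040] and [0.992957]): 0.962040 × 0.992957 = 0.955264
Parallel ([0.955264] and SAS expander): 1 − (1 − 0.955264)(1 − 0.842235) = 0.9929

0.9929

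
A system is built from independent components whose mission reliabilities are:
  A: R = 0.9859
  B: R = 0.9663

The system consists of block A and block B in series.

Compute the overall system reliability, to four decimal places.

0.9527

Series (A and B): 0.985900 × 0.966300 = 0.9527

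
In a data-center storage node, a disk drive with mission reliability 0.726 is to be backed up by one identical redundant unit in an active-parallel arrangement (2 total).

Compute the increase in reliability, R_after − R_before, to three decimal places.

R_before = 0.726
R_after = 1 − (1 − 0.726)^2 = 0.925
ΔR = 0.925 − 0.726 = 0.199

0.199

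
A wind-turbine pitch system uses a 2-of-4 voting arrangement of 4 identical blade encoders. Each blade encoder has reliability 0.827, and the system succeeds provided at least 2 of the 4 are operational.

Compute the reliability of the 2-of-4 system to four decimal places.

0.9820

R = Σ_{i=2}^{4} C(4,i) p^i (1−p)^{4−i} with p = 0.827
C(4,2)·0.827^2·0.173^2 = 0.122816
C(4,3)·0.827^3·0.173^1 = 0.391402
C(4,4)·0.827^4·0.173^0 = 0.467759
Sum = 0.9820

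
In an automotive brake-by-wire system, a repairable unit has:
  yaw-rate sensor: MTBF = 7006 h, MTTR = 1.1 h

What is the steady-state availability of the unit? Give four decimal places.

0.9998

A(yaw-rate sensor) = MTBF/(MTBF+MTTR) = 7006/(7006+1.1) = 0.9998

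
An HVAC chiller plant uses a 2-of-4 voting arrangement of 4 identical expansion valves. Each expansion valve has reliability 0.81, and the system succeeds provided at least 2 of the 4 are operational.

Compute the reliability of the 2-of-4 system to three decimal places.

R = Σ_{i=2}^{4} C(4,i) p^i (1−p)^{4−i} with p = 0.81
C(4,2)·0.81^2·0.19^2 = 0.14211
C(4,3)·0.81^3·0.19^1 = 0.40390
C(4,4)·0.81^4·0.19^0 = 0.43047
Sum = 0.976

0.976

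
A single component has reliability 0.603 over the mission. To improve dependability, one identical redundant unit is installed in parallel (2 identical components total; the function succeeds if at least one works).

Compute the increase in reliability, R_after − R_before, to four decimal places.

0.2394

R_before = 0.603
R_after = 1 − (1 − 0.603)^2 = 0.8424
ΔR = 0.8424 − 0.603 = 0.2394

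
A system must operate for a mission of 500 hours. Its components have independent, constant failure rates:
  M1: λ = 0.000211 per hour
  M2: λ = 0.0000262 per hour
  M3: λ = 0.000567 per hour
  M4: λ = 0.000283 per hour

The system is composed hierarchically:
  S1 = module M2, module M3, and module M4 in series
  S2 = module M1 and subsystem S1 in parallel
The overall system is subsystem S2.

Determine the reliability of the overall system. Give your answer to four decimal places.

R(M1) = exp(−0.000211 × 500) = 0.899874
R(M2) = exp(−0.0000262 × 500) = 0.986985
R(M3) = exp(−0.000567 × 500) = 0.753143
R(M4) = exp(−0.000283 × 500) = 0.868055
Series (M2, M3, and M4): 0.986985 × 0.753143 × 0.868055 = 0.645261
Parallel (M1 and [0.645261]): 1 − (1 − 0.899874)(1 − 0.645261) = 0.9645

0.9645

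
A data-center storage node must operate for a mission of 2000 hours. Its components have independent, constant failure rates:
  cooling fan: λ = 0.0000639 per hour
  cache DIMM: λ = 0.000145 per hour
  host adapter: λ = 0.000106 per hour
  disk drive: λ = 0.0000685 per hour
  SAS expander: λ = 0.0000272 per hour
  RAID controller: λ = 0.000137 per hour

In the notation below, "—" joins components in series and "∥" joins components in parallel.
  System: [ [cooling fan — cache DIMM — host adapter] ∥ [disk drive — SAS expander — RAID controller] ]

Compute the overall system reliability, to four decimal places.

0.8261

R(cooling fan) = exp(−0.0000639 × 2000) = 0.880029
R(cache DIMM) = exp(−0.000145 × 2000) = 0.748264
R(host adapter) = exp(−0.000106 × 2000) = 0.808965
R(disk drive) = exp(−0.0000685 × 2000) = 0.871970
R(SAS expander) = exp(−0.0000272 × 2000) = 0.947053
R(RAID controller) = exp(−0.000137 × 2000) = 0.760332
Series (cooling fan, cache DIMM, and host adapter): 0.880029 × 0.748264 × 0.808965 = 0.532699
Series (disk drive, SAS expander, and RAID controller): 0.871970 × 0.947053 × 0.760332 = 0.627884
Parallel ([0.532699] and [0.627884]): 1 − (1 − 0.532699)(1 − 0.627884) = 0.8261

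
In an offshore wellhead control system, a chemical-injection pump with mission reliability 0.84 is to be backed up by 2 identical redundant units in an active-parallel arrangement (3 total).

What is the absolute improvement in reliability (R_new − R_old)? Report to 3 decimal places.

0.156

R_before = 0.84
R_after = 1 − (1 − 0.84)^3 = 0.996
ΔR = 0.996 − 0.84 = 0.156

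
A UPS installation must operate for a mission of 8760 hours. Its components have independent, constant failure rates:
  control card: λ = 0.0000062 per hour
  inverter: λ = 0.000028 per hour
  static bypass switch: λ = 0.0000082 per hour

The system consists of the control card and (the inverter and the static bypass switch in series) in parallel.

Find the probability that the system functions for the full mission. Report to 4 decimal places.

0.9856

R(control card) = exp(−0.0000062 × 8760) = 0.947137
R(inverter) = exp(−0.000028 × 8760) = 0.782485
R(static bypass switch) = exp(−0.0000082 × 8760) = 0.930687
Series (inverter and static bypass switch): 0.782485 × 0.930687 = 0.728249
Parallel (control card and [0.728249]): 1 − (1 − 0.947137)(1 − 0.728249) = 0.9856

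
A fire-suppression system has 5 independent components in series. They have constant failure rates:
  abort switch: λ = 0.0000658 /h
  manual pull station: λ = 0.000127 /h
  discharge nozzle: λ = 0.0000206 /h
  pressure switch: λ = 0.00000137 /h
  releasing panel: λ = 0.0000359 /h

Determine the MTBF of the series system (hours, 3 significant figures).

Series of exponential components: λ_sys = Σ λ_i
λ_sys = 0.0000658 + 0.000127 + 0.0000206 + 0.00000137 + 0.0000359 = 2.5067e-04 /h
MTBF = 1 / λ_sys = 3990 h

3990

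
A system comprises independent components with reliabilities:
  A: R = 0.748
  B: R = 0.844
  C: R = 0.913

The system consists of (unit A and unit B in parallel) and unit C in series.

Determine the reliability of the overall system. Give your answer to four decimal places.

Parallel (A and B): 1 − (1 − 0.748000)(1 − 0.844000) = 0.960688
Series ([0.960688] and C): 0.960688 × 0.913000 = 0.8771

0.8771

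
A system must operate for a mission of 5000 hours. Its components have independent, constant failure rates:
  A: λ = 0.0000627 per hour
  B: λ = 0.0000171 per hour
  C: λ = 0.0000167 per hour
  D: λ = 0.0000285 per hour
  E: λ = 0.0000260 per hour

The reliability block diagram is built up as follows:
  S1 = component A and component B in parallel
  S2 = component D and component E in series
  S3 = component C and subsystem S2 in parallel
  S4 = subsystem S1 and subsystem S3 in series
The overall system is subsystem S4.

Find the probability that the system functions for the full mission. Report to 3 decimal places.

0.959

R(A) = exp(−0.0000627 × 5000) = 0.73088
R(B) = exp(−0.0000171 × 5000) = 0.91805
R(C) = exp(−0.0000167 × 5000) = 0.91989
R(D) = exp(−0.0000285 × 5000) = 0.86719
R(E) = exp(−0.0000260 × 5000) = 0.87810
Parallel (A and B): 1 − (1 − 0.73088)(1 − 0.91805) = 0.97795
Series (D and E): 0.86719 × 0.87810 = 0.76148
Parallel (C and [0.76148]): 1 − (1 − 0.91989)(1 − 0.76148) = 0.98089
Series ([0.97795] and [0.98089]): 0.97795 × 0.98089 = 0.959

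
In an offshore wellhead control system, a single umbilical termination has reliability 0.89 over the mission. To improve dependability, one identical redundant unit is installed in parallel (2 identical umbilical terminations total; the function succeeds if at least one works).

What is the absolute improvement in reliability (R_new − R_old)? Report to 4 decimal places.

0.0979

R_before = 0.89
R_after = 1 − (1 − 0.89)^2 = 0.9879
ΔR = 0.9879 − 0.89 = 0.0979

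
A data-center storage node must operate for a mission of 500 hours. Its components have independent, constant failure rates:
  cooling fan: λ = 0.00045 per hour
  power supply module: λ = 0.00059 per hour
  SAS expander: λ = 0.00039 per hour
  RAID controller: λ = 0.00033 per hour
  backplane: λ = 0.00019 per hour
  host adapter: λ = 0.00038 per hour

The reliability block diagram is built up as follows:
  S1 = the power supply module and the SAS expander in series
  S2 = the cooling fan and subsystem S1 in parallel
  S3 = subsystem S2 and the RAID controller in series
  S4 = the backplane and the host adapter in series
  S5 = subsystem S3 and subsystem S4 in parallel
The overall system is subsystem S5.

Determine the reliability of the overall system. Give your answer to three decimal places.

0.946

R(cooling fan) = exp(−0.00045 × 500) = 0.79852
R(power supply module) = exp(−0.00059 × 500) = 0.74453
R(SAS expander) = exp(−0.00039 × 500) = 0.82283
R(RAID controller) = exp(−0.00033 × 500) = 0.84789
R(backplane) = exp(−0.00019 × 500) = 0.90937
R(host adapter) = exp(−0.00038 × 500) = 0.82696
Series (power supply module and SAS expander): 0.74453 × 0.82283 = 0.61262
Parallel (cooling fan and [0.61262]): 1 − (1 − 0.79852)(1 − 0.61262) = 0.92195
Series ([0.92195] and RAID controller): 0.92195 × 0.84789 = 0.78171
Series (backplane and host adapter): 0.90937 × 0.82696 = 0.75201
Parallel ([0.78171] and [0.75201]): 1 − (1 − 0.78171)(1 − 0.75201) = 0.946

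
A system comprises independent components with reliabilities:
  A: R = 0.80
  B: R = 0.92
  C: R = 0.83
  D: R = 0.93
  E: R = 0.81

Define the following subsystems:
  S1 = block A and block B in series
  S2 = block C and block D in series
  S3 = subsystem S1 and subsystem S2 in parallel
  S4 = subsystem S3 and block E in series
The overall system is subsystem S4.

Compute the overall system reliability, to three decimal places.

Series (A and B): 0.80000 × 0.92000 = 0.73600
Series (C and D): 0.83000 × 0.93000 = 0.77190
Parallel ([0.73600] and [0.77190]): 1 − (1 − 0.73600)(1 − 0.77190) = 0.93978
Series ([0.93978] and E): 0.93978 × 0.81000 = 0.761

0.761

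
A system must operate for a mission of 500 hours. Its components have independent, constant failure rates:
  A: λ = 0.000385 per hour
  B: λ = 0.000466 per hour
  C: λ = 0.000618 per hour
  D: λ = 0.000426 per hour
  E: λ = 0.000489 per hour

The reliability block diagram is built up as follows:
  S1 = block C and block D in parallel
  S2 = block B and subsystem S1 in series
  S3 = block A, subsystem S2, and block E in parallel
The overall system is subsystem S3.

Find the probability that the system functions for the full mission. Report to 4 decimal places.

0.9906

R(A) = exp(−0.000385 × 500) = 0.824894
R(B) = exp(−0.000466 × 500) = 0.792154
R(C) = exp(−0.000618 × 500) = 0.734181
R(D) = exp(−0.000426 × 500) = 0.808156
R(E) = exp(−0.000489 × 500) = 0.783096
Parallel (C and D): 1 − (1 − 0.734181)(1 − 0.808156) = 0.949004
Series (B and [0.949004]): 0.792154 × 0.949004 = 0.751757
Parallel (A, [0.751757], and E): 1 − (1 − 0.824894)(1 − 0.751757)(1 − 0.783096) = 0.9906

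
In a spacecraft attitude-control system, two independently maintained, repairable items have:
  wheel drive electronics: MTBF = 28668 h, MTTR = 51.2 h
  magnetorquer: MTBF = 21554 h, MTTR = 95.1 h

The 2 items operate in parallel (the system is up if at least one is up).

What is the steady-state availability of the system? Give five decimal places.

A(wheel drive electronics) = MTBF/(MTBF+MTTR) = 28668/(28668+51.2) = 0.998217
A(magnetorquer) = MTBF/(MTBF+MTTR) = 21554/(21554+95.1) = 0.995607
Parallel availability: 1 − (1 − 0.998217)(1 − 0.995607) = 0.99999

0.99999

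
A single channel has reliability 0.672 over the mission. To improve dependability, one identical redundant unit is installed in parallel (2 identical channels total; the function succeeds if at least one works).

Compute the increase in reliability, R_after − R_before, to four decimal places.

R_before = 0.672
R_after = 1 − (1 − 0.672)^2 = 0.8924
ΔR = 0.8924 − 0.672 = 0.2204

0.2204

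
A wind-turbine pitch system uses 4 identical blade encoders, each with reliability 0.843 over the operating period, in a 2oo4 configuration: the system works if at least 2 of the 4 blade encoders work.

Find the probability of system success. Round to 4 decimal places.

R = Σ_{i=2}^{4} C(4,i) p^i (1−p)^{4−i} with p = 0.843
C(4,2)·0.843^2·0.157^2 = 0.105101
C(4,3)·0.843^3·0.157^1 = 0.376220
C(4,4)·0.843^4·0.157^0 = 0.505022
Sum = 0.9863

0.9863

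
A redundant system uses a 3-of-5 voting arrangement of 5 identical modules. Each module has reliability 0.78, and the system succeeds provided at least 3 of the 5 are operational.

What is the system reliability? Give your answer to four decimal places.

R = Σ_{i=3}^{5} C(5,i) p^i (1−p)^{5−i} with p = 0.78
C(5,3)·0.78^3·0.22^2 = 0.229683
C(5,4)·0.78^4·0.22^1 = 0.407166
C(5,5)·0.78^5·0.22^0 = 0.288717
Sum = 0.9256

0.9256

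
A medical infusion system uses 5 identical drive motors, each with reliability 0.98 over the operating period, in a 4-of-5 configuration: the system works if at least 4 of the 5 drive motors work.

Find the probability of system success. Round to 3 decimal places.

R = Σ_{i=4}^{5} C(5,i) p^i (1−p)^{5−i} with p = 0.98
C(5,4)·0.98^4·0.02^1 = 0.09224
C(5,5)·0.98^5·0.02^0 = 0.90392
Sum = 0.996

0.996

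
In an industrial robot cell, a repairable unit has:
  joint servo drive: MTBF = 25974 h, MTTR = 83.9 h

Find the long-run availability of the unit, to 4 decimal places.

0.9968

A(joint servo drive) = MTBF/(MTBF+MTTR) = 25974/(25974+83.9) = 0.9968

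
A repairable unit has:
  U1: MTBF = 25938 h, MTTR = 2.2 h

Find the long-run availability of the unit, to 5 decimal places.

A(U1) = MTBF/(MTBF+MTTR) = 25938/(25938+2.2) = 0.99992

0.99992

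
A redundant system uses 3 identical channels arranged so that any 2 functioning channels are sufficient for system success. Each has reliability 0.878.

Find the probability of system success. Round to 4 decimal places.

R = Σ_{i=2}^{3} C(3,i) p^i (1−p)^{3−i} with p = 0.878
C(3,2)·0.878^2·0.122^1 = 0.282144
C(3,3)·0.878^3·0.122^0 = 0.676836
Sum = 0.9590

0.9590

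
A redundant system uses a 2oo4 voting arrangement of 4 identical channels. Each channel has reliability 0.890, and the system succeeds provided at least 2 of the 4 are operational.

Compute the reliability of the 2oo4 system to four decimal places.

0.9951

R = Σ_{i=2}^{4} C(4,i) p^i (1−p)^{4−i} with p = 0.890
C(4,2)·0.890^2·0.110^2 = 0.057506
C(4,3)·0.890^3·0.110^1 = 0.310186
C(4,4)·0.890^4·0.110^0 = 0.627422
Sum = 0.9951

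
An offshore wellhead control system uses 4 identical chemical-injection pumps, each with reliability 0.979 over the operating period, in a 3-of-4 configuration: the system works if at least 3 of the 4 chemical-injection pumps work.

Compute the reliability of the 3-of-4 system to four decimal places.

0.9974

R = Σ_{i=3}^{4} C(4,i) p^i (1−p)^{4−i} with p = 0.979
C(4,3)·0.979^3·0.021^1 = 0.078818
C(4,4)·0.979^4·0.021^0 = 0.918609
Sum = 0.9974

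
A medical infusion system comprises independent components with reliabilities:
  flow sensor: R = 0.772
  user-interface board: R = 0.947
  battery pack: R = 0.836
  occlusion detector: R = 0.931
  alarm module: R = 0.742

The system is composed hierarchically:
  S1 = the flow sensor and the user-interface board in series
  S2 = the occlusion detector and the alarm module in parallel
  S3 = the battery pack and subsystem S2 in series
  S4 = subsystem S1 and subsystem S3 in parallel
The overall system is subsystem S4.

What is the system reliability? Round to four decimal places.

Series (flow sensor and user-interface board): 0.772000 × 0.947000 = 0.731084
Parallel (occlusion detector and alarm module): 1 − (1 − 0.931000)(1 − 0.742000) = 0.982198
Series (battery pack and [0.982198]): 0.836000 × 0.982198 = 0.821118
Parallel ([0.731084] and [0.821118]): 1 − (1 − 0.731084)(1 − 0.821118) = 0.9519

0.9519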